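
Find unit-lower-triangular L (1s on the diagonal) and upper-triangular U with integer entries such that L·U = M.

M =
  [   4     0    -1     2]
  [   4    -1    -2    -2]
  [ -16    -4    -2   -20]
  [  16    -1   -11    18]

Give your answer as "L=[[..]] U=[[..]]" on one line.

L=[[1,0,0,0],[1,1,0,0],[-4,4,1,0],[4,1,3,1]] U=[[4,0,-1,2],[0,-1,-1,-4],[0,0,-2,4],[0,0,0,2]]

  r1 -= 1·r0 → [0,-1,-1,-4]
  r2 -= -4·r0 → [0,-4,-6,-12]
  r3 -= 4·r0 → [0,-1,-7,10]
  r2 -= 4·r1 → [0,0,-2,4]
  r3 -= 1·r1 → [0,0,-6,14]
  r3 -= 3·r2 → [0,0,0,2]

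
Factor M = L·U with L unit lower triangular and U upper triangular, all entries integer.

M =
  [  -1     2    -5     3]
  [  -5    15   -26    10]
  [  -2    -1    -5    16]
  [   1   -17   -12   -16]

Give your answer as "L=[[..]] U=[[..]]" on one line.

  R1 -= 5·R0 → [0,5,-1,-5]
  R2 -= 2·R0 → [0,-5,5,10]
  R3 -= -1·R0 → [0,-15,-17,-13]
  R2 -= -1·R1 → [0,0,4,5]
  R3 -= -3·R1 → [0,0,-20,-28]
  R3 -= -5·R2 → [0,0,0,-3]

L=[[1,0,0,0],[5,1,0,0],[2,-1,1,0],[-1,-3,-5,1]] U=[[-1,2,-5,3],[0,5,-1,-5],[0,0,4,5],[0,0,0,-3]]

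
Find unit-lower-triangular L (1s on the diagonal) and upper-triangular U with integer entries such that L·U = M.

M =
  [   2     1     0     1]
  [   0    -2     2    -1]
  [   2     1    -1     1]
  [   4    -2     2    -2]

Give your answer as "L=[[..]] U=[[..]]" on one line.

  r1 -= 0·r0 → [0,-2,2,-1]
  r2 -= 1·r0 → [0,0,-1,0]
  r3 -= 2·r0 → [0,-4,2,-4]
  r2 -= 0·r1 → [0,0,-1,0]
  r3 -= 2·r1 → [0,0,-2,-2]
  r3 -= 2·r2 → [0,0,0,-2]

L=[[1,0,0,0],[0,1,0,0],[1,0,1,0],[2,2,2,1]] U=[[2,1,0,1],[0,-2,2,-1],[0,0,-1,0],[0,0,0,-2]]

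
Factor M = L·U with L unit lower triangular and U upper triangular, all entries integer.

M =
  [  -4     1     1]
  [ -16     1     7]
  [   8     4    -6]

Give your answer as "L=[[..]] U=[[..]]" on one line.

  row1 -= 4·row0 → [0,-3,3]
  row2 -= -2·row0 → [0,6,-4]
  row2 -= -2·row1 → [0,0,2]

L=[[1,0,0],[4,1,0],[-2,-2,1]] U=[[-4,1,1],[0,-3,3],[0,0,2]]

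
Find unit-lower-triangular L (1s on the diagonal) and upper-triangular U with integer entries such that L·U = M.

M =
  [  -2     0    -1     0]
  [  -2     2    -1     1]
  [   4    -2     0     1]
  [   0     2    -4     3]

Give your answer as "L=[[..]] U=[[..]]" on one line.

  R1 -= 1·R0 → [0,2,0,1]
  R2 -= -2·R0 → [0,-2,-2,1]
  R3 -= 0·R0 → [0,2,-4,3]
  R2 -= -1·R1 → [0,0,-2,2]
  R3 -= 1·R1 → [0,0,-4,2]
  R3 -= 2·R2 → [0,0,0,-2]

L=[[1,0,0,0],[1,1,0,0],[-2,-1,1,0],[0,1,2,1]] U=[[-2,0,-1,0],[0,2,0,1],[0,0,-2,2],[0,0,0,-2]]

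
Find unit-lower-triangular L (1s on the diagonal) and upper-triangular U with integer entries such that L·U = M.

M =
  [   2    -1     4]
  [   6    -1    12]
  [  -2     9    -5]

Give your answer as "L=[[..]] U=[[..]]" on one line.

  R1 -= 3·R0 → [0,2,0]
  R2 -= -1·R0 → [0,8,-1]
  R2 -= 4·R1 → [0,0,-1]

L=[[1,0,0],[3,1,0],[-1,4,1]] U=[[2,-1,4],[0,2,0],[0,0,-1]]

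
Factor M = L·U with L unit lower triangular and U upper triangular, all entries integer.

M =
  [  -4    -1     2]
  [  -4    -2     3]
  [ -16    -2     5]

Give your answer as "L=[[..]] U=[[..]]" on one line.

L=[[1,0,0],[1,1,0],[4,-2,1]] U=[[-4,-1,2],[0,-1,1],[0,0,-1]]

  R1 -= 1·R0 → [0,-1,1]
  R2 -= 4·R0 → [0,2,-3]
  R2 -= -2·R1 → [0,0,-1]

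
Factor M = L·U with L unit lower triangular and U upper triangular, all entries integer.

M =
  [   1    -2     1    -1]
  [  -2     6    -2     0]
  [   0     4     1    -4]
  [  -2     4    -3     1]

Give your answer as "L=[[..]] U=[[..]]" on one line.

  r1 -= -2·r0 → [0,2,0,-2]
  r2 -= 0·r0 → [0,4,1,-4]
  r3 -= -2·r0 → [0,0,-1,-1]
  r2 -= 2·r1 → [0,0,1,0]
  r3 -= 0·r1 → [0,0,-1,-1]
  r3 -= -1·r2 → [0,0,0,-1]

L=[[1,0,0,0],[-2,1,0,0],[0,2,1,0],[-2,0,-1,1]] U=[[1,-2,1,-1],[0,2,0,-2],[0,0,1,0],[0,0,0,-1]]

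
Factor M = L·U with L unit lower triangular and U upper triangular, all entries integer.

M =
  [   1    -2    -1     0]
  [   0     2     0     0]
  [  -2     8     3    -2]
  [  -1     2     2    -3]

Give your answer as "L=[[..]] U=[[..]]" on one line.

  R1 -= 0·R0 → [0,2,0,0]
  R2 -= -2·R0 → [0,4,1,-2]
  R3 -= -1·R0 → [0,0,1,-3]
  R2 -= 2·R1 → [0,0,1,-2]
  R3 -= 0·R1 → [0,0,1,-3]
  R3 -= 1·R2 → [0,0,0,-1]

L=[[1,0,0,0],[0,1,0,0],[-2,2,1,0],[-1,0,1,1]] U=[[1,-2,-1,0],[0,2,0,0],[0,0,1,-2],[0,0,0,-1]]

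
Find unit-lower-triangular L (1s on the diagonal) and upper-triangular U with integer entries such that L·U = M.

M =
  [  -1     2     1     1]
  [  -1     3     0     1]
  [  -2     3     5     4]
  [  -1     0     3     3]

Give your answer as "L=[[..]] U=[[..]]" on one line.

  r1 -= 1·r0 → [0,1,-1,0]
  r2 -= 2·r0 → [0,-1,3,2]
  r3 -= 1·r0 → [0,-2,2,2]
  r2 -= -1·r1 → [0,0,2,2]
  r3 -= -2·r1 → [0,0,0,2]
  r3 -= 0·r2 → [0,0,0,2]

L=[[1,0,0,0],[1,1,0,0],[2,-1,1,0],[1,-2,0,1]] U=[[-1,2,1,1],[0,1,-1,0],[0,0,2,2],[0,0,0,2]]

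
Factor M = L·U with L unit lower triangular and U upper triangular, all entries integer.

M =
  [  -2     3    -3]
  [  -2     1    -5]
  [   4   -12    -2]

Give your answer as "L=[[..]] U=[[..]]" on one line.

  R1 -= 1·R0 → [0,-2,-2]
  R2 -= -2·R0 → [0,-6,-8]
  R2 -= 3·R1 → [0,0,-2]

L=[[1,0,0],[1,1,0],[-2,3,1]] U=[[-2,3,-3],[0,-2,-2],[0,0,-2]]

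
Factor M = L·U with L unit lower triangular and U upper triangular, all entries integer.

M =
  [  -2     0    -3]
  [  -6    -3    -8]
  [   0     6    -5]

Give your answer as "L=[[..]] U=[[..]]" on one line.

  R1 -= 3·R0 → [0,-3,1]
  R2 -= 0·R0 → [0,6,-5]
  R2 -= -2·R1 → [0,0,-3]

L=[[1,0,0],[3,1,0],[0,-2,1]] U=[[-2,0,-3],[0,-3,1],[0,0,-3]]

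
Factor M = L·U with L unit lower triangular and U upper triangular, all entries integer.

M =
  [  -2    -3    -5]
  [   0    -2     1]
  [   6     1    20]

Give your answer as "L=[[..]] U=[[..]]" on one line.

L=[[1,0,0],[0,1,0],[-3,4,1]] U=[[-2,-3,-5],[0,-2,1],[0,0,1]]

  row1 -= 0·row0 → [0,-2,1]
  row2 -= -3·row0 → [0,-8,5]
  row2 -= 4·row1 → [0,0,1]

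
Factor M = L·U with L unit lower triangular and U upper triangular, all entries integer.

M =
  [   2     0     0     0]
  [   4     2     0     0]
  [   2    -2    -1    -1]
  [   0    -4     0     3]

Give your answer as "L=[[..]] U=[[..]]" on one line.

  R1 -= 2·R0 → [0,2,0,0]
  R2 -= 1·R0 → [0,-2,-1,-1]
  R3 -= 0·R0 → [0,-4,0,3]
  R2 -= -1·R1 → [0,0,-1,-1]
  R3 -= -2·R1 → [0,0,0,3]
  R3 -= 0·R2 → [0,0,0,3]

L=[[1,0,0,0],[2,1,0,0],[1,-1,1,0],[0,-2,0,1]] U=[[2,0,0,0],[0,2,0,0],[0,0,-1,-1],[0,0,0,3]]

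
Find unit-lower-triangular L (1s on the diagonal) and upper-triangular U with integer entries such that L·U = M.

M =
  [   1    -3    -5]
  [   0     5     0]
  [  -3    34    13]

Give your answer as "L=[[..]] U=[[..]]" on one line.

  R1 -= 0·R0 → [0,5,0]
  R2 -= -3·R0 → [0,25,-2]
  R2 -= 5·R1 → [0,0,-2]

L=[[1,0,0],[0,1,0],[-3,5,1]] U=[[1,-3,-5],[0,5,0],[0,0,-2]]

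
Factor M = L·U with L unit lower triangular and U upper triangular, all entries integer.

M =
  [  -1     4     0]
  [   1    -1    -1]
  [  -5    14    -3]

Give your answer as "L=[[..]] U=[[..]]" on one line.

L=[[1,0,0],[-1,1,0],[5,-2,1]] U=[[-1,4,0],[0,3,-1],[0,0,-5]]

  R1 -= -1·R0 → [0,3,-1]
  R2 -= 5·R0 → [0,-6,-3]
  R2 -= -2·R1 → [0,0,-5]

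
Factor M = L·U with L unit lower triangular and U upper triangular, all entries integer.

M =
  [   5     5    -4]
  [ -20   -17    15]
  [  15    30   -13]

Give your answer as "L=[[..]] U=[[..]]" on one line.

L=[[1,0,0],[-4,1,0],[3,5,1]] U=[[5,5,-4],[0,3,-1],[0,0,4]]

  row1 -= -4·row0 → [0,3,-1]
  row2 -= 3·row0 → [0,15,-1]
  row2 -= 5·row1 → [0,0,4]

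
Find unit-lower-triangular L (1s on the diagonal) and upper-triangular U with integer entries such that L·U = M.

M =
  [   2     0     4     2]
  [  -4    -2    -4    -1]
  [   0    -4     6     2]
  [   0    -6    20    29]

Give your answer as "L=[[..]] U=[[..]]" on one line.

  row1 -= -2·row0 → [0,-2,4,3]
  row2 -= 0·row0 → [0,-4,6,2]
  row3 -= 0·row0 → [0,-6,20,29]
  row2 -= 2·row1 → [0,0,-2,-4]
  row3 -= 3·row1 → [0,0,8,20]
  row3 -= -4·row2 → [0,0,0,4]

L=[[1,0,0,0],[-2,1,0,0],[0,2,1,0],[0,3,-4,1]] U=[[2,0,4,2],[0,-2,4,3],[0,0,-2,-4],[0,0,0,4]]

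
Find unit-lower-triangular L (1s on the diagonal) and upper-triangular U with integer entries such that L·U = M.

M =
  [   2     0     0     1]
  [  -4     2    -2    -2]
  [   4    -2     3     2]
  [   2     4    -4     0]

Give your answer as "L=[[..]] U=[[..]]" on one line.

  R1 -= -2·R0 → [0,2,-2,0]
  R2 -= 2·R0 → [0,-2,3,0]
  R3 -= 1·R0 → [0,4,-4,-1]
  R2 -= -1·R1 → [0,0,1,0]
  R3 -= 2·R1 → [0,0,0,-1]
  R3 -= 0·R2 → [0,0,0,-1]

L=[[1,0,0,0],[-2,1,0,0],[2,-1,1,0],[1,2,0,1]] U=[[2,0,0,1],[0,2,-2,0],[0,0,1,0],[0,0,0,-1]]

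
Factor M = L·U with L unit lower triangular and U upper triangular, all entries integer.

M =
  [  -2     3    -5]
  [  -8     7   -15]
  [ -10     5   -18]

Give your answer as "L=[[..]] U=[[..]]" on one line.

  R1 -= 4·R0 → [0,-5,5]
  R2 -= 5·R0 → [0,-10,7]
  R2 -= 2·R1 → [0,0,-3]

L=[[1,0,0],[4,1,0],[5,2,1]] U=[[-2,3,-5],[0,-5,5],[0,0,-3]]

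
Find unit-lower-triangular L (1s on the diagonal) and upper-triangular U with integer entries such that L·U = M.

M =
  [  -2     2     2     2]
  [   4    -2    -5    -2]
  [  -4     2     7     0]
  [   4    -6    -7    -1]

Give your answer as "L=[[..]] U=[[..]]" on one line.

  row1 -= -2·row0 → [0,2,-1,2]
  row2 -= 2·row0 → [0,-2,3,-4]
  row3 -= -2·row0 → [0,-2,-3,3]
  row2 -= -1·row1 → [0,0,2,-2]
  row3 -= -1·row1 → [0,0,-4,5]
  row3 -= -2·row2 → [0,0,0,1]

L=[[1,0,0,0],[-2,1,0,0],[2,-1,1,0],[-2,-1,-2,1]] U=[[-2,2,2,2],[0,2,-1,2],[0,0,2,-2],[0,0,0,1]]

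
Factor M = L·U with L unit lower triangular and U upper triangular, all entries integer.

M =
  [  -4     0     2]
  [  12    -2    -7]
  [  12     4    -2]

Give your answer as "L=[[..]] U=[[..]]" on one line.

  r1 -= -3·r0 → [0,-2,-1]
  r2 -= -3·r0 → [0,4,4]
  r2 -= -2·r1 → [0,0,2]

L=[[1,0,0],[-3,1,0],[-3,-2,1]] U=[[-4,0,2],[0,-2,-1],[0,0,2]]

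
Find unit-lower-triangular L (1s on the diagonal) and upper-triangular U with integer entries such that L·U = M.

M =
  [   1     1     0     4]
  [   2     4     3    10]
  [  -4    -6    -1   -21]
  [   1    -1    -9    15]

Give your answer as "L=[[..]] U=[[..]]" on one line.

  row1 -= 2·row0 → [0,2,3,2]
  row2 -= -4·row0 → [0,-2,-1,-5]
  row3 -= 1·row0 → [0,-2,-9,11]
  row2 -= -1·row1 → [0,0,2,-3]
  row3 -= -1·row1 → [0,0,-6,13]
  row3 -= -3·row2 → [0,0,0,4]

L=[[1,0,0,0],[2,1,0,0],[-4,-1,1,0],[1,-1,-3,1]] U=[[1,1,0,4],[0,2,3,2],[0,0,2,-3],[0,0,0,4]]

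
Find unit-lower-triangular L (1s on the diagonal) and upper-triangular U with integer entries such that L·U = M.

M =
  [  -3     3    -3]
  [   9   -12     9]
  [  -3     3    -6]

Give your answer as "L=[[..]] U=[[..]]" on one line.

L=[[1,0,0],[-3,1,0],[1,0,1]] U=[[-3,3,-3],[0,-3,0],[0,0,-3]]

  row1 -= -3·row0 → [0,-3,0]
  row2 -= 1·row0 → [0,0,-3]
  row2 -= 0·row1 → [0,0,-3]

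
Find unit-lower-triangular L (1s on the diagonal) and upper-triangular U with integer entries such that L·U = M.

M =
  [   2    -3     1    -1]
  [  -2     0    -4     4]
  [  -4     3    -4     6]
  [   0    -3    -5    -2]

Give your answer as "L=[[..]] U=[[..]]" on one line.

  r1 -= -1·r0 → [0,-3,-3,3]
  r2 -= -2·r0 → [0,-3,-2,4]
  r3 -= 0·r0 → [0,-3,-5,-2]
  r2 -= 1·r1 → [0,0,1,1]
  r3 -= 1·r1 → [0,0,-2,-5]
  r3 -= -2·r2 → [0,0,0,-3]

L=[[1,0,0,0],[-1,1,0,0],[-2,1,1,0],[0,1,-2,1]] U=[[2,-3,1,-1],[0,-3,-3,3],[0,0,1,1],[0,0,0,-3]]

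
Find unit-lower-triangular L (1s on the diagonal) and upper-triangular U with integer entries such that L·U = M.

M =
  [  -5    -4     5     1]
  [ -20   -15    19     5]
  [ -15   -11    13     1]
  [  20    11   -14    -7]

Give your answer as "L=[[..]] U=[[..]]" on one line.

L=[[1,0,0,0],[4,1,0,0],[3,1,1,0],[-4,-5,-1,1]] U=[[-5,-4,5,1],[0,1,-1,1],[0,0,-1,-3],[0,0,0,-1]]

  R1 -= 4·R0 → [0,1,-1,1]
  R2 -= 3·R0 → [0,1,-2,-2]
  R3 -= -4·R0 → [0,-5,6,-3]
  R2 -= 1·R1 → [0,0,-1,-3]
  R3 -= -5·R1 → [0,0,1,2]
  R3 -= -1·R2 → [0,0,0,-1]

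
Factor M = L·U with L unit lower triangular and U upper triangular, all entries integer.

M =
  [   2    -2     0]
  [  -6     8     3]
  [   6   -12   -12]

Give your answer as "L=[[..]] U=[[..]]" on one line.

L=[[1,0,0],[-3,1,0],[3,-3,1]] U=[[2,-2,0],[0,2,3],[0,0,-3]]

  r1 -= -3·r0 → [0,2,3]
  r2 -= 3·r0 → [0,-6,-12]
  r2 -= -3·r1 → [0,0,-3]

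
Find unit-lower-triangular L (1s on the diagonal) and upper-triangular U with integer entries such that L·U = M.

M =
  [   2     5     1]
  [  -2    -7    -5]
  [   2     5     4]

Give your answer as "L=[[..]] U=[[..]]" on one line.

L=[[1,0,0],[-1,1,0],[1,0,1]] U=[[2,5,1],[0,-2,-4],[0,0,3]]

  r1 -= -1·r0 → [0,-2,-4]
  r2 -= 1·r0 → [0,0,3]
  r2 -= 0·r1 → [0,0,3]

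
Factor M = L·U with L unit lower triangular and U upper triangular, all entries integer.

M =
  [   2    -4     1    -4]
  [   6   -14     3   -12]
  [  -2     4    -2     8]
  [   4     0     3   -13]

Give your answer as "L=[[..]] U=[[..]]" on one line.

  r1 -= 3·r0 → [0,-2,0,0]
  r2 -= -1·r0 → [0,0,-1,4]
  r3 -= 2·r0 → [0,8,1,-5]
  r2 -= 0·r1 → [0,0,-1,4]
  r3 -= -4·r1 → [0,0,1,-5]
  r3 -= -1·r2 → [0,0,0,-1]

L=[[1,0,0,0],[3,1,0,0],[-1,0,1,0],[2,-4,-1,1]] U=[[2,-4,1,-4],[0,-2,0,0],[0,0,-1,4],[0,0,0,-1]]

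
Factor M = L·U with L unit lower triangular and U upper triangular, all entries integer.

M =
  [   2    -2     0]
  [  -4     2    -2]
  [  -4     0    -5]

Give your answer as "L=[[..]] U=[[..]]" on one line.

  R1 -= -2·R0 → [0,-2,-2]
  R2 -= -2·R0 → [0,-4,-5]
  R2 -= 2·R1 → [0,0,-1]

L=[[1,0,0],[-2,1,0],[-2,2,1]] U=[[2,-2,0],[0,-2,-2],[0,0,-1]]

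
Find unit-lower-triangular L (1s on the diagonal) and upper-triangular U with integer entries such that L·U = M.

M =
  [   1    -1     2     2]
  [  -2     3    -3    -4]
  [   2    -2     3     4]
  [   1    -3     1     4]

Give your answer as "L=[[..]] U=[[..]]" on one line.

L=[[1,0,0,0],[-2,1,0,0],[2,0,1,0],[1,-2,-1,1]] U=[[1,-1,2,2],[0,1,1,0],[0,0,-1,0],[0,0,0,2]]

  row1 -= -2·row0 → [0,1,1,0]
  row2 -= 2·row0 → [0,0,-1,0]
  row3 -= 1·row0 → [0,-2,-1,2]
  row2 -= 0·row1 → [0,0,-1,0]
  row3 -= -2·row1 → [0,0,1,2]
  row3 -= -1·row2 → [0,0,0,2]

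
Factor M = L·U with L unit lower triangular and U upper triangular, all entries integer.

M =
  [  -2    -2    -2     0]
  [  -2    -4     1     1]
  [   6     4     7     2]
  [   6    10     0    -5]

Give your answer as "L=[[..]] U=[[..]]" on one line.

L=[[1,0,0,0],[1,1,0,0],[-3,1,1,0],[-3,-2,0,1]] U=[[-2,-2,-2,0],[0,-2,3,1],[0,0,-2,1],[0,0,0,-3]]

  R1 -= 1·R0 → [0,-2,3,1]
  R2 -= -3·R0 → [0,-2,1,2]
  R3 -= -3·R0 → [0,4,-6,-5]
  R2 -= 1·R1 → [0,0,-2,1]
  R3 -= -2·R1 → [0,0,0,-3]
  R3 -= 0·R2 → [0,0,0,-3]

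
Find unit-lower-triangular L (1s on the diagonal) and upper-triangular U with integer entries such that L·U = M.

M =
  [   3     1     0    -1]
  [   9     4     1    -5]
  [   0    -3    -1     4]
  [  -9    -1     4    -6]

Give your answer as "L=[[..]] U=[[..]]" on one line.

L=[[1,0,0,0],[3,1,0,0],[0,-3,1,0],[-3,2,1,1]] U=[[3,1,0,-1],[0,1,1,-2],[0,0,2,-2],[0,0,0,-3]]

  R1 -= 3·R0 → [0,1,1,-2]
  R2 -= 0·R0 → [0,-3,-1,4]
  R3 -= -3·R0 → [0,2,4,-9]
  R2 -= -3·R1 → [0,0,2,-2]
  R3 -= 2·R1 → [0,0,2,-5]
  R3 -= 1·R2 → [0,0,0,-3]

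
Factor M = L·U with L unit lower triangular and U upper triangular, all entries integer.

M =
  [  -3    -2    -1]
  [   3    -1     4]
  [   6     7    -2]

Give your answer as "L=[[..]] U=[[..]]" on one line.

L=[[1,0,0],[-1,1,0],[-2,-1,1]] U=[[-3,-2,-1],[0,-3,3],[0,0,-1]]

  r1 -= -1·r0 → [0,-3,3]
  r2 -= -2·r0 → [0,3,-4]
  r2 -= -1·r1 → [0,0,-1]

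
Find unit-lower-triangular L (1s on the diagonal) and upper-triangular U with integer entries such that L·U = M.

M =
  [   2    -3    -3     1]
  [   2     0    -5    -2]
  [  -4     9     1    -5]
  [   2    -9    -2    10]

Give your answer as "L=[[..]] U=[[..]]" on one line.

L=[[1,0,0,0],[1,1,0,0],[-2,1,1,0],[1,-2,1,1]] U=[[2,-3,-3,1],[0,3,-2,-3],[0,0,-3,0],[0,0,0,3]]

  row1 -= 1·row0 → [0,3,-2,-3]
  row2 -= -2·row0 → [0,3,-5,-3]
  row3 -= 1·row0 → [0,-6,1,9]
  row2 -= 1·row1 → [0,0,-3,0]
  row3 -= -2·row1 → [0,0,-3,3]
  row3 -= 1·row2 → [0,0,0,3]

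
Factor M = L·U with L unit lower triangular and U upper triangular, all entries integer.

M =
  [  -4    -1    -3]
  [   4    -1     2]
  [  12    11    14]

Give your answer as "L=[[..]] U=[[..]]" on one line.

L=[[1,0,0],[-1,1,0],[-3,-4,1]] U=[[-4,-1,-3],[0,-2,-1],[0,0,1]]

  row1 -= -1·row0 → [0,-2,-1]
  row2 -= -3·row0 → [0,8,5]
  row2 -= -4·row1 → [0,0,1]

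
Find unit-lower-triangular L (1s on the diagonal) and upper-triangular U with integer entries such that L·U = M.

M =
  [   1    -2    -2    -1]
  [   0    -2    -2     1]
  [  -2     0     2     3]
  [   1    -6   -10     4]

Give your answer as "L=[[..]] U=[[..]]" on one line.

L=[[1,0,0,0],[0,1,0,0],[-2,2,1,0],[1,2,-2,1]] U=[[1,-2,-2,-1],[0,-2,-2,1],[0,0,2,-1],[0,0,0,1]]

  r1 -= 0·r0 → [0,-2,-2,1]
  r2 -= -2·r0 → [0,-4,-2,1]
  r3 -= 1·r0 → [0,-4,-8,5]
  r2 -= 2·r1 → [0,0,2,-1]
  r3 -= 2·r1 → [0,0,-4,3]
  r3 -= -2·r2 → [0,0,0,1]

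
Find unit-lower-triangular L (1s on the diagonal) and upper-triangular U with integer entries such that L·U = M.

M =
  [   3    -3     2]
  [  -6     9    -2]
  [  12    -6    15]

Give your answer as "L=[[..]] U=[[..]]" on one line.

L=[[1,0,0],[-2,1,0],[4,2,1]] U=[[3,-3,2],[0,3,2],[0,0,3]]

  r1 -= -2·r0 → [0,3,2]
  r2 -= 4·r0 → [0,6,7]
  r2 -= 2·r1 → [0,0,3]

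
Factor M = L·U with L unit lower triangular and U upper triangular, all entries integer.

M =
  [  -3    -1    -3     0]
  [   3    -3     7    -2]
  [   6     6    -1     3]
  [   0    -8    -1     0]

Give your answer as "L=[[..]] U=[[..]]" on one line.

  r1 -= -1·r0 → [0,-4,4,-2]
  r2 -= -2·r0 → [0,4,-7,3]
  r3 -= 0·r0 → [0,-8,-1,0]
  r2 -= -1·r1 → [0,0,-3,1]
  r3 -= 2·r1 → [0,0,-9,4]
  r3 -= 3·r2 → [0,0,0,1]

L=[[1,0,0,0],[-1,1,0,0],[-2,-1,1,0],[0,2,3,1]] U=[[-3,-1,-3,0],[0,-4,4,-2],[0,0,-3,1],[0,0,0,1]]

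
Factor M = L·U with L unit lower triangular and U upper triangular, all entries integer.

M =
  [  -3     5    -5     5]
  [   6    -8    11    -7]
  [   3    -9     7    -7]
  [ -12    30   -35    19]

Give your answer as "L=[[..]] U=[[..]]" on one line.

  r1 -= -2·r0 → [0,2,1,3]
  r2 -= -1·r0 → [0,-4,2,-2]
  r3 -= 4·r0 → [0,10,-15,-1]
  r2 -= -2·r1 → [0,0,4,4]
  r3 -= 5·r1 → [0,0,-20,-16]
  r3 -= -5·r2 → [0,0,0,4]

L=[[1,0,0,0],[-2,1,0,0],[-1,-2,1,0],[4,5,-5,1]] U=[[-3,5,-5,5],[0,2,1,3],[0,0,4,4],[0,0,0,4]]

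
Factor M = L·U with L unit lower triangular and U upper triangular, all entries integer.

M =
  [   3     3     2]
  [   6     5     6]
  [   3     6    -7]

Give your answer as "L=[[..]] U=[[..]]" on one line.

L=[[1,0,0],[2,1,0],[1,-3,1]] U=[[3,3,2],[0,-1,2],[0,0,-3]]

  r1 -= 2·r0 → [0,-1,2]
  r2 -= 1·r0 → [0,3,-9]
  r2 -= -3·r1 → [0,0,-3]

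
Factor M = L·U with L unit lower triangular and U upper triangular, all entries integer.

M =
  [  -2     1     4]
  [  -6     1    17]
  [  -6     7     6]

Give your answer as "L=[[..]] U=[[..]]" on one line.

  row1 -= 3·row0 → [0,-2,5]
  row2 -= 3·row0 → [0,4,-6]
  row2 -= -2·row1 → [0,0,4]

L=[[1,0,0],[3,1,0],[3,-2,1]] U=[[-2,1,4],[0,-2,5],[0,0,4]]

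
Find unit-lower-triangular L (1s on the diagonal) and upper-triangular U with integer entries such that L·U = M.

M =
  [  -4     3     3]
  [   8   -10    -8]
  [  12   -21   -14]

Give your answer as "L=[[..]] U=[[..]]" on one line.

  r1 -= -2·r0 → [0,-4,-2]
  r2 -= -3·r0 → [0,-12,-5]
  r2 -= 3·r1 → [0,0,1]

L=[[1,0,0],[-2,1,0],[-3,3,1]] U=[[-4,3,3],[0,-4,-2],[0,0,1]]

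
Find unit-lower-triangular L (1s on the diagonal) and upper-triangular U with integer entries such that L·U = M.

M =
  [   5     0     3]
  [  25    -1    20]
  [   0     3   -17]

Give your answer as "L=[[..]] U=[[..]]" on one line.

L=[[1,0,0],[5,1,0],[0,-3,1]] U=[[5,0,3],[0,-1,5],[0,0,-2]]

  R1 -= 5·R0 → [0,-1,5]
  R2 -= 0·R0 → [0,3,-17]
  R2 -= -3·R1 → [0,0,-2]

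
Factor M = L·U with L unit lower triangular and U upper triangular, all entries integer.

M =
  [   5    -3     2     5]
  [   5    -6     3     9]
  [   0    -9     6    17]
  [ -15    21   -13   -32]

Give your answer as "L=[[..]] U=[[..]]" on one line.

L=[[1,0,0,0],[1,1,0,0],[0,3,1,0],[-3,-4,-1,1]] U=[[5,-3,2,5],[0,-3,1,4],[0,0,3,5],[0,0,0,4]]

  R1 -= 1·R0 → [0,-3,1,4]
  R2 -= 0·R0 → [0,-9,6,17]
  R3 -= -3·R0 → [0,12,-7,-17]
  R2 -= 3·R1 → [0,0,3,5]
  R3 -= -4·R1 → [0,0,-3,-1]
  R3 -= -1·R2 → [0,0,0,4]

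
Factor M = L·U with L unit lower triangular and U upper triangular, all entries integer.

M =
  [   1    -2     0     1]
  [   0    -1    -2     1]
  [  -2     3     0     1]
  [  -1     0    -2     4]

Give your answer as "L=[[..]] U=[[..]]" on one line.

  r1 -= 0·r0 → [0,-1,-2,1]
  r2 -= -2·r0 → [0,-1,0,3]
  r3 -= -1·r0 → [0,-2,-2,5]
  r2 -= 1·r1 → [0,0,2,2]
  r3 -= 2·r1 → [0,0,2,3]
  r3 -= 1·r2 → [0,0,0,1]

L=[[1,0,0,0],[0,1,0,0],[-2,1,1,0],[-1,2,1,1]] U=[[1,-2,0,1],[0,-1,-2,1],[0,0,2,2],[0,0,0,1]]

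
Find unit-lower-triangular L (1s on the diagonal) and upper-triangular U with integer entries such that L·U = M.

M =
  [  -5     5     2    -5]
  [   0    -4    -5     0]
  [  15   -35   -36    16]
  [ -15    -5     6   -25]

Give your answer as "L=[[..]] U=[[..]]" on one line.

L=[[1,0,0,0],[0,1,0,0],[-3,5,1,0],[3,5,-5,1]] U=[[-5,5,2,-5],[0,-4,-5,0],[0,0,-5,1],[0,0,0,-5]]

  r1 -= 0·r0 → [0,-4,-5,0]
  r2 -= -3·r0 → [0,-20,-30,1]
  r3 -= 3·r0 → [0,-20,0,-10]
  r2 -= 5·r1 → [0,0,-5,1]
  r3 -= 5·r1 → [0,0,25,-10]
  r3 -= -5·r2 → [0,0,0,-5]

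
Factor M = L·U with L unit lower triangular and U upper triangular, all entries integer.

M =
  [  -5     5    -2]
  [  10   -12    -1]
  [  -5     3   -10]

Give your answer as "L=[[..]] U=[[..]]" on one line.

  R1 -= -2·R0 → [0,-2,-5]
  R2 -= 1·R0 → [0,-2,-8]
  R2 -= 1·R1 → [0,0,-3]

L=[[1,0,0],[-2,1,0],[1,1,1]] U=[[-5,5,-2],[0,-2,-5],[0,0,-3]]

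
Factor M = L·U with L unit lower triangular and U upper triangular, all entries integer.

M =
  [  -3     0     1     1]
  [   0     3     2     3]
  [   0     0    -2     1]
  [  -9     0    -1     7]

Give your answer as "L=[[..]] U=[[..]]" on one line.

L=[[1,0,0,0],[0,1,0,0],[0,0,1,0],[3,0,2,1]] U=[[-3,0,1,1],[0,3,2,3],[0,0,-2,1],[0,0,0,2]]

  R1 -= 0·R0 → [0,3,2,3]
  R2 -= 0·R0 → [0,0,-2,1]
  R3 -= 3·R0 → [0,0,-4,4]
  R2 -= 0·R1 → [0,0,-2,1]
  R3 -= 0·R1 → [0,0,-4,4]
  R3 -= 2·R2 → [0,0,0,2]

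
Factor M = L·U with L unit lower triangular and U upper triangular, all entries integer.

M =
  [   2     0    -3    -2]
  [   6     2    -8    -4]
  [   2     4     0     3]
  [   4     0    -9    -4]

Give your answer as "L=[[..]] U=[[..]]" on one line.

  R1 -= 3·R0 → [0,2,1,2]
  R2 -= 1·R0 → [0,4,3,5]
  R3 -= 2·R0 → [0,0,-3,0]
  R2 -= 2·R1 → [0,0,1,1]
  R3 -= 0·R1 → [0,0,-3,0]
  R3 -= -3·R2 → [0,0,0,3]

L=[[1,0,0,0],[3,1,0,0],[1,2,1,0],[2,0,-3,1]] U=[[2,0,-3,-2],[0,2,1,2],[0,0,1,1],[0,0,0,3]]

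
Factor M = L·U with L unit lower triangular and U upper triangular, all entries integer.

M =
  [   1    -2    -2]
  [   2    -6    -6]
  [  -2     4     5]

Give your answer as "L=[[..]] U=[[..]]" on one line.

L=[[1,0,0],[2,1,0],[-2,0,1]] U=[[1,-2,-2],[0,-2,-2],[0,0,1]]

  R1 -= 2·R0 → [0,-2,-2]
  R2 -= -2·R0 → [0,0,1]
  R2 -= 0·R1 → [0,0,1]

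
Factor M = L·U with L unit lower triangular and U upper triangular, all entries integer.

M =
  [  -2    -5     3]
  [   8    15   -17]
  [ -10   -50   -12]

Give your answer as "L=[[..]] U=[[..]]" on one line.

  row1 -= -4·row0 → [0,-5,-5]
  row2 -= 5·row0 → [0,-25,-27]
  row2 -= 5·row1 → [0,0,-2]

L=[[1,0,0],[-4,1,0],[5,5,1]] U=[[-2,-5,3],[0,-5,-5],[0,0,-2]]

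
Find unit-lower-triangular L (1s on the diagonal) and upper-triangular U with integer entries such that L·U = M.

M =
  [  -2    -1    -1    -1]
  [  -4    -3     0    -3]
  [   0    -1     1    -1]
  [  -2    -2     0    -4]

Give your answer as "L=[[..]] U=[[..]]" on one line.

L=[[1,0,0,0],[2,1,0,0],[0,1,1,0],[1,1,1,1]] U=[[-2,-1,-1,-1],[0,-1,2,-1],[0,0,-1,0],[0,0,0,-2]]

  R1 -= 2·R0 → [0,-1,2,-1]
  R2 -= 0·R0 → [0,-1,1,-1]
  R3 -= 1·R0 → [0,-1,1,-3]
  R2 -= 1·R1 → [0,0,-1,0]
  R3 -= 1·R1 → [0,0,-1,-2]
  R3 -= 1·R2 → [0,0,0,-2]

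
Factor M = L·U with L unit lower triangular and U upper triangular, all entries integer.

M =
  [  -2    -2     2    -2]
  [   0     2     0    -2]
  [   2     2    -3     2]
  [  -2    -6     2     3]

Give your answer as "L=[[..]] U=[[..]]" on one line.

L=[[1,0,0,0],[0,1,0,0],[-1,0,1,0],[1,-2,0,1]] U=[[-2,-2,2,-2],[0,2,0,-2],[0,0,-1,0],[0,0,0,1]]

  R1 -= 0·R0 → [0,2,0,-2]
  R2 -= -1·R0 → [0,0,-1,0]
  R3 -= 1·R0 → [0,-4,0,5]
  R2 -= 0·R1 → [0,0,-1,0]
  R3 -= -2·R1 → [0,0,0,1]
  R3 -= 0·R2 → [0,0,0,1]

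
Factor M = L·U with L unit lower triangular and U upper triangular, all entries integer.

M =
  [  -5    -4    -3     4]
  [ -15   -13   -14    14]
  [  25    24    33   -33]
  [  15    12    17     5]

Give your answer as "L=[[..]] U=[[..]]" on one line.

L=[[1,0,0,0],[3,1,0,0],[-5,-4,1,0],[-3,0,-4,1]] U=[[-5,-4,-3,4],[0,-1,-5,2],[0,0,-2,-5],[0,0,0,-3]]

  row1 -= 3·row0 → [0,-1,-5,2]
  row2 -= -5·row0 → [0,4,18,-13]
  row3 -= -3·row0 → [0,0,8,17]
  row2 -= -4·row1 → [0,0,-2,-5]
  row3 -= 0·row1 → [0,0,8,17]
  row3 -= -4·row2 → [0,0,0,-3]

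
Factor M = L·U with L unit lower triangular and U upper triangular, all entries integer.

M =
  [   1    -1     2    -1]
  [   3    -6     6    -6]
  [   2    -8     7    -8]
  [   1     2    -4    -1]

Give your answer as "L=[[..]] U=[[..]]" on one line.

L=[[1,0,0,0],[3,1,0,0],[2,2,1,0],[1,-1,-2,1]] U=[[1,-1,2,-1],[0,-3,0,-3],[0,0,3,0],[0,0,0,-3]]

  R1 -= 3·R0 → [0,-3,0,-3]
  R2 -= 2·R0 → [0,-6,3,-6]
  R3 -= 1·R0 → [0,3,-6,0]
  R2 -= 2·R1 → [0,0,3,0]
  R3 -= -1·R1 → [0,0,-6,-3]
  R3 -= -2·R2 → [0,0,0,-3]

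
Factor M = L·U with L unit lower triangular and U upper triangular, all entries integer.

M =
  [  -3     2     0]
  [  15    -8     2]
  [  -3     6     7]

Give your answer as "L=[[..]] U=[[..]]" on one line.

L=[[1,0,0],[-5,1,0],[1,2,1]] U=[[-3,2,0],[0,2,2],[0,0,3]]

  R1 -= -5·R0 → [0,2,2]
  R2 -= 1·R0 → [0,4,7]
  R2 -= 2·R1 → [0,0,3]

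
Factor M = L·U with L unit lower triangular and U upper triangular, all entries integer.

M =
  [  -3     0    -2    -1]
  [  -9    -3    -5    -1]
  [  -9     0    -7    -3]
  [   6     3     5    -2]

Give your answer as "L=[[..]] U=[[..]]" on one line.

  R1 -= 3·R0 → [0,-3,1,2]
  R2 -= 3·R0 → [0,0,-1,0]
  R3 -= -2·R0 → [0,3,1,-4]
  R2 -= 0·R1 → [0,0,-1,0]
  R3 -= -1·R1 → [0,0,2,-2]
  R3 -= -2·R2 → [0,0,0,-2]

L=[[1,0,0,0],[3,1,0,0],[3,0,1,0],[-2,-1,-2,1]] U=[[-3,0,-2,-1],[0,-3,1,2],[0,0,-1,0],[0,0,0,-2]]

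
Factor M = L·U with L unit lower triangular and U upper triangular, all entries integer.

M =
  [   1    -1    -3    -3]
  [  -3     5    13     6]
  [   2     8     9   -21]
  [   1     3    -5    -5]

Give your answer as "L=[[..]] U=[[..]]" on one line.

  row1 -= -3·row0 → [0,2,4,-3]
  row2 -= 2·row0 → [0,10,15,-15]
  row3 -= 1·row0 → [0,4,-2,-2]
  row2 -= 5·row1 → [0,0,-5,0]
  row3 -= 2·row1 → [0,0,-10,4]
  row3 -= 2·row2 → [0,0,0,4]

L=[[1,0,0,0],[-3,1,0,0],[2,5,1,0],[1,2,2,1]] U=[[1,-1,-3,-3],[0,2,4,-3],[0,0,-5,0],[0,0,0,4]]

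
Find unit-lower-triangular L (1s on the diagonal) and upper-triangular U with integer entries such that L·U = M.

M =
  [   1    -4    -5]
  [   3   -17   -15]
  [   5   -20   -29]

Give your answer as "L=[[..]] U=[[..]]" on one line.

  R1 -= 3·R0 → [0,-5,0]
  R2 -= 5·R0 → [0,0,-4]
  R2 -= 0·R1 → [0,0,-4]

L=[[1,0,0],[3,1,0],[5,0,1]] U=[[1,-4,-5],[0,-5,0],[0,0,-4]]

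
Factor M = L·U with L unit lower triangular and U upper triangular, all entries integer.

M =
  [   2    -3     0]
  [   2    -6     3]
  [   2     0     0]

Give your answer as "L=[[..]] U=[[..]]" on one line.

L=[[1,0,0],[1,1,0],[1,-1,1]] U=[[2,-3,0],[0,-3,3],[0,0,3]]

  row1 -= 1·row0 → [0,-3,3]
  row2 -= 1·row0 → [0,3,0]
  row2 -= -1·row1 → [0,0,3]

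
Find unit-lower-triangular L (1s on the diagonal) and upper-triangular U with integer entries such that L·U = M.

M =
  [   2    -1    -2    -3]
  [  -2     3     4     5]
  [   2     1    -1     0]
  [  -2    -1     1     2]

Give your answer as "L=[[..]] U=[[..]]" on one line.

L=[[1,0,0,0],[-1,1,0,0],[1,1,1,0],[-1,-1,-1,1]] U=[[2,-1,-2,-3],[0,2,2,2],[0,0,-1,1],[0,0,0,2]]

  r1 -= -1·r0 → [0,2,2,2]
  r2 -= 1·r0 → [0,2,1,3]
  r3 -= -1·r0 → [0,-2,-1,-1]
  r2 -= 1·r1 → [0,0,-1,1]
  r3 -= -1·r1 → [0,0,1,1]
  r3 -= -1·r2 → [0,0,0,2]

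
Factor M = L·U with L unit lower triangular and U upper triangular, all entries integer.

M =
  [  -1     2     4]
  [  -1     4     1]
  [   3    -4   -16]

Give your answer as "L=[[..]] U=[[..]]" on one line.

L=[[1,0,0],[1,1,0],[-3,1,1]] U=[[-1,2,4],[0,2,-3],[0,0,-1]]

  R1 -= 1·R0 → [0,2,-3]
  R2 -= -3·R0 → [0,2,-4]
  R2 -= 1·R1 → [0,0,-1]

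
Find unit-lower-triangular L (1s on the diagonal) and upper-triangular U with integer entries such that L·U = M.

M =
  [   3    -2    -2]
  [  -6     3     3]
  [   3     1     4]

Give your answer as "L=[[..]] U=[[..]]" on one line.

L=[[1,0,0],[-2,1,0],[1,-3,1]] U=[[3,-2,-2],[0,-1,-1],[0,0,3]]

  row1 -= -2·row0 → [0,-1,-1]
  row2 -= 1·row0 → [0,3,6]
  row2 -= -3·row1 → [0,0,3]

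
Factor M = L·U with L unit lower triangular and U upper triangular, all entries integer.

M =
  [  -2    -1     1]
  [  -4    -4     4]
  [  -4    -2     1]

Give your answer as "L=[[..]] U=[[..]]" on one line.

  r1 -= 2·r0 → [0,-2,2]
  r2 -= 2·r0 → [0,0,-1]
  r2 -= 0·r1 → [0,0,-1]

L=[[1,0,0],[2,1,0],[2,0,1]] U=[[-2,-1,1],[0,-2,2],[0,0,-1]]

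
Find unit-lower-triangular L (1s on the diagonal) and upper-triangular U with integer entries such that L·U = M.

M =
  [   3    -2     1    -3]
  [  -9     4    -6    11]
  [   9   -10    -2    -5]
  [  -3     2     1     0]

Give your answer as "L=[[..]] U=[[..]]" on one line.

  row1 -= -3·row0 → [0,-2,-3,2]
  row2 -= 3·row0 → [0,-4,-5,4]
  row3 -= -1·row0 → [0,0,2,-3]
  row2 -= 2·row1 → [0,0,1,0]
  row3 -= 0·row1 → [0,0,2,-3]
  row3 -= 2·row2 → [0,0,0,-3]

L=[[1,0,0,0],[-3,1,0,0],[3,2,1,0],[-1,0,2,1]] U=[[3,-2,1,-3],[0,-2,-3,2],[0,0,1,0],[0,0,0,-3]]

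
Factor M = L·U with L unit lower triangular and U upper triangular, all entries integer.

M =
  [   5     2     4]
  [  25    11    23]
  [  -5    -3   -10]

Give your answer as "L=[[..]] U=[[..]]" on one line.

L=[[1,0,0],[5,1,0],[-1,-1,1]] U=[[5,2,4],[0,1,3],[0,0,-3]]

  r1 -= 5·r0 → [0,1,3]
  r2 -= -1·r0 → [0,-1,-6]
  r2 -= -1·r1 → [0,0,-3]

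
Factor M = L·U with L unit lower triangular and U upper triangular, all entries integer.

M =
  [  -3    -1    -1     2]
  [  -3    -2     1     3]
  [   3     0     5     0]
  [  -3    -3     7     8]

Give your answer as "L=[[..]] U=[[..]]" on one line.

L=[[1,0,0,0],[1,1,0,0],[-1,1,1,0],[1,2,2,1]] U=[[-3,-1,-1,2],[0,-1,2,1],[0,0,2,1],[0,0,0,2]]

  row1 -= 1·row0 → [0,-1,2,1]
  row2 -= -1·row0 → [0,-1,4,2]
  row3 -= 1·row0 → [0,-2,8,6]
  row2 -= 1·row1 → [0,0,2,1]
  row3 -= 2·row1 → [0,0,4,4]
  row3 -= 2·row2 → [0,0,0,2]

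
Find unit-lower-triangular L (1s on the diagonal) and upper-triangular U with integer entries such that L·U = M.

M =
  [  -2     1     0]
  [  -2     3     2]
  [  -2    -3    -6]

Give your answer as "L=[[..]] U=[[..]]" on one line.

  R1 -= 1·R0 → [0,2,2]
  R2 -= 1·R0 → [0,-4,-6]
  R2 -= -2·R1 → [0,0,-2]

L=[[1,0,0],[1,1,0],[1,-2,1]] U=[[-2,1,0],[0,2,2],[0,0,-2]]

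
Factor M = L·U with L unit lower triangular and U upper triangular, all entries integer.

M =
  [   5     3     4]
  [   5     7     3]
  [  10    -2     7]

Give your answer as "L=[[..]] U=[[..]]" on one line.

L=[[1,0,0],[1,1,0],[2,-2,1]] U=[[5,3,4],[0,4,-1],[0,0,-3]]

  r1 -= 1·r0 → [0,4,-1]
  r2 -= 2·r0 → [0,-8,-1]
  r2 -= -2·r1 → [0,0,-3]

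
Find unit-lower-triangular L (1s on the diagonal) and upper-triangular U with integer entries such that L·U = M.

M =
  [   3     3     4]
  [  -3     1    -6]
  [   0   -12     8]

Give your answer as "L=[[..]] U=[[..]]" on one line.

  row1 -= -1·row0 → [0,4,-2]
  row2 -= 0·row0 → [0,-12,8]
  row2 -= -3·row1 → [0,0,2]

L=[[1,0,0],[-1,1,0],[0,-3,1]] U=[[3,3,4],[0,4,-2],[0,0,2]]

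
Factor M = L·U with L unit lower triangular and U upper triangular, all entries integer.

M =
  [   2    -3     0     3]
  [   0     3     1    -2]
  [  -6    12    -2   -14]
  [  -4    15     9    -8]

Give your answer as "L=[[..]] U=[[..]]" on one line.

L=[[1,0,0,0],[0,1,0,0],[-3,1,1,0],[-2,3,-2,1]] U=[[2,-3,0,3],[0,3,1,-2],[0,0,-3,-3],[0,0,0,-2]]

  row1 -= 0·row0 → [0,3,1,-2]
  row2 -= -3·row0 → [0,3,-2,-5]
  row3 -= -2·row0 → [0,9,9,-2]
  row2 -= 1·row1 → [0,0,-3,-3]
  row3 -= 3·row1 → [0,0,6,4]
  row3 -= -2·row2 → [0,0,0,-2]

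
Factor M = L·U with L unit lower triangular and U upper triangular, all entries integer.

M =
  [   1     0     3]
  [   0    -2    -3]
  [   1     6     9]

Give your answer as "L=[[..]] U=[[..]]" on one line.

  row1 -= 0·row0 → [0,-2,-3]
  row2 -= 1·row0 → [0,6,6]
  row2 -= -3·row1 → [0,0,-3]

L=[[1,0,0],[0,1,0],[1,-3,1]] U=[[1,0,3],[0,-2,-3],[0,0,-3]]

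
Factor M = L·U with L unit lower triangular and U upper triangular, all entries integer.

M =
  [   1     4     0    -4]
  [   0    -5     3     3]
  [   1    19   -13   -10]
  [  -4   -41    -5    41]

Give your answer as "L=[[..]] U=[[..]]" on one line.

L=[[1,0,0,0],[0,1,0,0],[1,-3,1,0],[-4,5,5,1]] U=[[1,4,0,-4],[0,-5,3,3],[0,0,-4,3],[0,0,0,-5]]

  row1 -= 0·row0 → [0,-5,3,3]
  row2 -= 1·row0 → [0,15,-13,-6]
  row3 -= -4·row0 → [0,-25,-5,25]
  row2 -= -3·row1 → [0,0,-4,3]
  row3 -= 5·row1 → [0,0,-20,10]
  row3 -= 5·row2 → [0,0,0,-5]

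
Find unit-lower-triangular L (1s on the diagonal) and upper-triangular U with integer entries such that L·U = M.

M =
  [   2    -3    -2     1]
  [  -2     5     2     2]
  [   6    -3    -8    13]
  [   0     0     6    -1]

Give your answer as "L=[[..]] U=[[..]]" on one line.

  row1 -= -1·row0 → [0,2,0,3]
  row2 -= 3·row0 → [0,6,-2,10]
  row3 -= 0·row0 → [0,0,6,-1]
  row2 -= 3·row1 → [0,0,-2,1]
  row3 -= 0·row1 → [0,0,6,-1]
  row3 -= -3·row2 → [0,0,0,2]

L=[[1,0,0,0],[-1,1,0,0],[3,3,1,0],[0,0,-3,1]] U=[[2,-3,-2,1],[0,2,0,3],[0,0,-2,1],[0,0,0,2]]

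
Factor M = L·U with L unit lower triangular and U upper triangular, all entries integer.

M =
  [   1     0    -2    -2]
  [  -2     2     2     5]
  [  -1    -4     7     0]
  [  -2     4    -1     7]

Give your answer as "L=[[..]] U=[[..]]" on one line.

L=[[1,0,0,0],[-2,1,0,0],[-1,-2,1,0],[-2,2,-1,1]] U=[[1,0,-2,-2],[0,2,-2,1],[0,0,1,0],[0,0,0,1]]

  R1 -= -2·R0 → [0,2,-2,1]
  R2 -= -1·R0 → [0,-4,5,-2]
  R3 -= -2·R0 → [0,4,-5,3]
  R2 -= -2·R1 → [0,0,1,0]
  R3 -= 2·R1 → [0,0,-1,1]
  R3 -= -1·R2 → [0,0,0,1]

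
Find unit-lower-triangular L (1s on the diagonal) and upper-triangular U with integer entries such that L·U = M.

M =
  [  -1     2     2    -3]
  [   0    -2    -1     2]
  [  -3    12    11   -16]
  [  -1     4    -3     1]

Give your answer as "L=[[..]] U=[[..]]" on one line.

L=[[1,0,0,0],[0,1,0,0],[3,-3,1,0],[1,-1,-3,1]] U=[[-1,2,2,-3],[0,-2,-1,2],[0,0,2,-1],[0,0,0,3]]

  R1 -= 0·R0 → [0,-2,-1,2]
  R2 -= 3·R0 → [0,6,5,-7]
  R3 -= 1·R0 → [0,2,-5,4]
  R2 -= -3·R1 → [0,0,2,-1]
  R3 -= -1·R1 → [0,0,-6,6]
  R3 -= -3·R2 → [0,0,0,3]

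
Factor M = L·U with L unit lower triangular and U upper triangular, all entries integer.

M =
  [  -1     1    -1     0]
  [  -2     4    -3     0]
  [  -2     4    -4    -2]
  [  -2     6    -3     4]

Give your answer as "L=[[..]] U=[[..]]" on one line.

  r1 -= 2·r0 → [0,2,-1,0]
  r2 -= 2·r0 → [0,2,-2,-2]
  r3 -= 2·r0 → [0,4,-1,4]
  r2 -= 1·r1 → [0,0,-1,-2]
  r3 -= 2·r1 → [0,0,1,4]
  r3 -= -1·r2 → [0,0,0,2]

L=[[1,0,0,0],[2,1,0,0],[2,1,1,0],[2,2,-1,1]] U=[[-1,1,-1,0],[0,2,-1,0],[0,0,-1,-2],[0,0,0,2]]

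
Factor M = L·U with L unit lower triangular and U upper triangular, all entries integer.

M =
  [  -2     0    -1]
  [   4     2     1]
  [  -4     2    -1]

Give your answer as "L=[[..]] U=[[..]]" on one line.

  R1 -= -2·R0 → [0,2,-1]
  R2 -= 2·R0 → [0,2,1]
  R2 -= 1·R1 → [0,0,2]

L=[[1,0,0],[-2,1,0],[2,1,1]] U=[[-2,0,-1],[0,2,-1],[0,0,2]]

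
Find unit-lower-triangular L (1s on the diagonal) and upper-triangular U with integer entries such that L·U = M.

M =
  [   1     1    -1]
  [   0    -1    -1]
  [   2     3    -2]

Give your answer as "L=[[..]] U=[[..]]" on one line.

  row1 -= 0·row0 → [0,-1,-1]
  row2 -= 2·row0 → [0,1,0]
  row2 -= -1·row1 → [0,0,-1]

L=[[1,0,0],[0,1,0],[2,-1,1]] U=[[1,1,-1],[0,-1,-1],[0,0,-1]]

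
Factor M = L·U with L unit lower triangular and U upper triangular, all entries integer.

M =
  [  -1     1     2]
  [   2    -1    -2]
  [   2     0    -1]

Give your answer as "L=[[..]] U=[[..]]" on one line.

  R1 -= -2·R0 → [0,1,2]
  R2 -= -2·R0 → [0,2,3]
  R2 -= 2·R1 → [0,0,-1]

L=[[1,0,0],[-2,1,0],[-2,2,1]] U=[[-1,1,2],[0,1,2],[0,0,-1]]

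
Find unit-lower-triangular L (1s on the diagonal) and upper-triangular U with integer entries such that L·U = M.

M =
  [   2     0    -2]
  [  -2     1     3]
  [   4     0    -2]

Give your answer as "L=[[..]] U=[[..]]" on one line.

  row1 -= -1·row0 → [0,1,1]
  row2 -= 2·row0 → [0,0,2]
  row2 -= 0·row1 → [0,0,2]

L=[[1,0,0],[-1,1,0],[2,0,1]] U=[[2,0,-2],[0,1,1],[0,0,2]]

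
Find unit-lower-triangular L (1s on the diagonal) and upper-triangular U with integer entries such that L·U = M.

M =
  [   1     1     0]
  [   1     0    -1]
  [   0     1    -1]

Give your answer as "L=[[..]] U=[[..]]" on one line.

  row1 -= 1·row0 → [0,-1,-1]
  row2 -= 0·row0 → [0,1,-1]
  row2 -= -1·row1 → [0,0,-2]

L=[[1,0,0],[1,1,0],[0,-1,1]] U=[[1,1,0],[0,-1,-1],[0,0,-2]]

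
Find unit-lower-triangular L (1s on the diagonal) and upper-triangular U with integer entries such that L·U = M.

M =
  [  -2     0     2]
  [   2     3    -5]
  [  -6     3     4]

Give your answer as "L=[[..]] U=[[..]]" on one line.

L=[[1,0,0],[-1,1,0],[3,1,1]] U=[[-2,0,2],[0,3,-3],[0,0,1]]

  r1 -= -1·r0 → [0,3,-3]
  r2 -= 3·r0 → [0,3,-2]
  r2 -= 1·r1 → [0,0,1]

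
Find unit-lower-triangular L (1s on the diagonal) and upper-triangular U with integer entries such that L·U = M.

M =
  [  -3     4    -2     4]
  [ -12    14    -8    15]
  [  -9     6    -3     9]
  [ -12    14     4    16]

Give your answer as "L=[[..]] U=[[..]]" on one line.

L=[[1,0,0,0],[4,1,0,0],[3,3,1,0],[4,1,4,1]] U=[[-3,4,-2,4],[0,-2,0,-1],[0,0,3,0],[0,0,0,1]]

  R1 -= 4·R0 → [0,-2,0,-1]
  R2 -= 3·R0 → [0,-6,3,-3]
  R3 -= 4·R0 → [0,-2,12,0]
  R2 -= 3·R1 → [0,0,3,0]
  R3 -= 1·R1 → [0,0,12,1]
  R3 -= 4·R2 → [0,0,0,1]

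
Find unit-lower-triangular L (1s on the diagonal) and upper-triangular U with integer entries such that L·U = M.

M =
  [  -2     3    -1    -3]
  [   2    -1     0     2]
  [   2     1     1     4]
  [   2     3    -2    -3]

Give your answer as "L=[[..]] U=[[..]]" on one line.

L=[[1,0,0,0],[-1,1,0,0],[-1,2,1,0],[-1,3,0,1]] U=[[-2,3,-1,-3],[0,2,-1,-1],[0,0,2,3],[0,0,0,-3]]

  R1 -= -1·R0 → [0,2,-1,-1]
  R2 -= -1·R0 → [0,4,0,1]
  R3 -= -1·R0 → [0,6,-3,-6]
  R2 -= 2·R1 → [0,0,2,3]
  R3 -= 3·R1 → [0,0,0,-3]
  R3 -= 0·R2 → [0,0,0,-3]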